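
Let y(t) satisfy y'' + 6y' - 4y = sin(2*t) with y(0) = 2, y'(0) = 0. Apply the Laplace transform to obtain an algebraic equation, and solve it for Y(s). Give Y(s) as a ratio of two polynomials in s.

Transform both sides with L{·}.
Using L{y''} = s^2 Y - s·y(0) - y'(0) and L{y'} = sY - y(0), with y(0) = 2, y'(0) = 0, the left side becomes (s^2 + 6*s - 4)Y - (2*s + 12).
The right side is L{sin(2*t)} = 2/(s^2 + 4).
So (s^2 + 6*s - 4)Y = 2/(s^2 + 4) + (2*s + 12).
Divide through and combine into a single rational function.

Y(s) = (2*s^3 + 12*s^2 + 8*s + 50)/(s^4 + 6*s^3 + 24*s - 16)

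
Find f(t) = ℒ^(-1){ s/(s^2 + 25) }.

f(t) = cos(5*t)

Since L{cos(5t)} = s/(s^2 + 25), the inverse is cos(5*t).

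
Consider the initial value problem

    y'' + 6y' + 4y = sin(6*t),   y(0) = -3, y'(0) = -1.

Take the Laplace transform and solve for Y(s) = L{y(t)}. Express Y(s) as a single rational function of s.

Laplace-transform each side.
With L{y''} = s^2 Y - s·y(0) - y'(0) and L{y'} = sY - y(0), with y(0) = -3, y'(0) = -1: the LHS transforms to (s^2 + 6*s + 4)Y - (-3*s - 19).
The right side is L{sin(6*t)} = 6/(s^2 + 36).
So (s^2 + 6*s + 4)Y = 6/(s^2 + 36) + (-3*s - 19).
Isolate Y and clear denominators.

Y(s) = (-3*s^3 - 19*s^2 - 108*s - 678)/(s^4 + 6*s^3 + 40*s^2 + 216*s + 144)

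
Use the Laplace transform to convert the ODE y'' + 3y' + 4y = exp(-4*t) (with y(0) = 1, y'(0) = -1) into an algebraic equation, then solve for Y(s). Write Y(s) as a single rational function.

Transform both sides with L{·}.
Using L{y''} = s^2 Y - s·y(0) - y'(0) and L{y'} = sY - y(0), with y(0) = 1, y'(0) = -1, the left side becomes (s^2 + 3*s + 4)Y - (s + 2).
The right side is L{exp(-4*t)} = 1/(s + 4).
So (s^2 + 3*s + 4)Y = 1/(s + 4) + (s + 2).
Isolate Y and clear denominators.

Y(s) = (s^2 + 6*s + 9)/(s^3 + 7*s^2 + 16*s + 16)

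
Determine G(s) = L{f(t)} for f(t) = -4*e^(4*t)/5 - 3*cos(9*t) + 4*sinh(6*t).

G(s) = -3*s/(s^2 + 81) + 24/(s^2 - 36) - 4/(5*(s - 4))

Apply the Laplace transform termwise.
(4)·[L{sinh(6t)} = 6/(s^2 - 36)]; (-4/5)·[L{e^(4t)} = 1/(s - 4)]; (-3)·[L{cos(9t)} = s/(s^2 + 81)].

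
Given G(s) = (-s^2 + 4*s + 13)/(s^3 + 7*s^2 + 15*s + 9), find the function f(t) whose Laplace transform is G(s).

Factor the denominator: s^3 + 7*s^2 + 15*s + 9 = (s + 1)*(s + 3)^2.
Partial fraction decomposition gives [-3/(s + 3)] + [4/(s + 3)^2] + [2/(s + 1)].
Invert each term: -3/(s + 3) ↔ -3e^(-3t); 4/(s + 3)^2 ↔ 4t·e^(-3t); 2/(s + 1) ↔ 2e^(-t).

f(t) = 4*t*exp(-3*t) + 2*exp(-t) - 3*exp(-3*t)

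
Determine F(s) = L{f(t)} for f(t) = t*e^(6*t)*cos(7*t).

F(s) = (s - 13)*(s + 1)/(s^2 - 12*s + 85)^2

L{cos(7t)} = s/(s^2 + 49).
Multiplying by e^(6t) shifts s → s - 6, so L{e^(6*t)*cos(7*t)} = (s - 6)/((s - 6)^2 + 49).
Then apply L{t·g(t)} = -d/ds[G(s)] with G(s) = (s - 6)/((s - 6)^2 + 49):
differentiating 1 time and applying the sign gives (s - 13)*(s + 1)/(s^2 - 12*s + 85)^2.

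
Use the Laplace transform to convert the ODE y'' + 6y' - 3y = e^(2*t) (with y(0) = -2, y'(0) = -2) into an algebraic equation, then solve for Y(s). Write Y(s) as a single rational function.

Laplace-transform each side.
Using L{y''} = s^2 Y - s·y(0) - y'(0) and L{y'} = sY - y(0), with y(0) = -2, y'(0) = -2, the left side becomes (s^2 + 6*s - 3)Y - (-2*s - 14).
The right side is L{e^(2*t)} = 1/(s - 2).
So (s^2 + 6*s - 3)Y = 1/(s - 2) + (-2*s - 14).
Solve for Y(s) and write it as one ratio of polynomials.

Y(s) = (-2*s^2 - 10*s + 29)/(s^3 + 4*s^2 - 15*s + 6)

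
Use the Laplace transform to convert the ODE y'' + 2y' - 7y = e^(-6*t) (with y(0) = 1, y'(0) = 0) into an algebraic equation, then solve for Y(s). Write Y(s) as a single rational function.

Take the Laplace transform of both sides.
The derivative rules (L{y''} = s^2 Y - s·y(0) - y'(0) and L{y'} = sY - y(0), with y(0) = 1, y'(0) = 0) turn the left side into (s^2 + 2*s - 7)Y - (s + 2).
The right side is L{e^(-6*t)} = 1/(s + 6).
So (s^2 + 2*s - 7)Y = 1/(s + 6) + (s + 2).
Isolate Y and clear denominators.

Y(s) = (s^2 + 8*s + 13)/(s^3 + 8*s^2 + 5*s - 42)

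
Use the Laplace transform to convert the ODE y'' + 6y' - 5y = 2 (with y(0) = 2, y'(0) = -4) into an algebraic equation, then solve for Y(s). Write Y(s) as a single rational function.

Y(s) = (2*s^2 + 8*s + 2)/(s^3 + 6*s^2 - 5*s)

Laplace-transform each side.
With L{y''} = s^2 Y - s·y(0) - y'(0) and L{y'} = sY - y(0), with y(0) = 2, y'(0) = -4: the LHS transforms to (s^2 + 6*s - 5)Y - (2*s + 8).
The right side is L{2} = 2/s.
So (s^2 + 6*s - 5)Y = 2/s + (2*s + 8).
Divide through and combine into a single rational function.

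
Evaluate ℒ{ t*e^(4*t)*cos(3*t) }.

(s - 7)*(s - 1)/(s^2 - 8*s + 25)^2

L{cos(3t)} = s/(s^2 + 9).
Multiplying by e^(4t) shifts s → s - 4, so L{e^(4*t)*cos(3*t)} = (s - 4)/((s - 4)^2 + 9).
Then apply L{t·g(t)} = -d/ds[G(s)] with G(s) = (s - 4)/((s - 4)^2 + 9):
differentiating 1 time and applying the sign gives (s - 7)*(s - 1)/(s^2 - 8*s + 25)^2.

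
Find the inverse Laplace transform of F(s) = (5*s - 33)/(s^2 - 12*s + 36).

-3*t*exp(6*t) + 5*exp(6*t)

Factor the denominator: s^2 - 12*s + 36 = (s - 6)^2.
Partial fraction decomposition gives [5/(s - 6)] + [-3/(s - 6)^2].
Invert each term: 5/(s - 6) ↔ 5e^(6t); -3/(s - 6)^2 ↔ -3t·e^(6t).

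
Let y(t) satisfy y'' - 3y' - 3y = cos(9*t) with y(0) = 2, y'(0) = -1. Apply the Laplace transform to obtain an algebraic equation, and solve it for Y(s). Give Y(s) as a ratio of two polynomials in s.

Take the Laplace transform of both sides.
The derivative rules (L{y''} = s^2 Y - s·y(0) - y'(0) and L{y'} = sY - y(0), with y(0) = 2, y'(0) = -1) turn the left side into (s^2 - 3*s - 3)Y - (2*s - 7).
The right side is L{cos(9*t)} = s/(s^2 + 81).
So (s^2 - 3*s - 3)Y = s/(s^2 + 81) + (2*s - 7).
Isolate Y and clear denominators.

Y(s) = (2*s^3 - 7*s^2 + 163*s - 567)/(s^4 - 3*s^3 + 78*s^2 - 243*s - 243)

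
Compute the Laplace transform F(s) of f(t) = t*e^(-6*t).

L{t} = 1!/s^2 = 1/s^2.
By the first shifting theorem, multiplying by e^(-6t) replaces s with s + 6.

F(s) = (s + 6)^(-2)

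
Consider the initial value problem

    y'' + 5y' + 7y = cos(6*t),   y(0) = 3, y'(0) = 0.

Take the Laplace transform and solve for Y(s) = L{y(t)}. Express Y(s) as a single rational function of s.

Transform both sides with L{·}.
With L{y''} = s^2 Y - s·y(0) - y'(0) and L{y'} = sY - y(0), with y(0) = 3, y'(0) = 0: the LHS transforms to (s^2 + 5*s + 7)Y - (3*s + 15).
The right side is L{cos(6*t)} = s/(s^2 + 36).
So (s^2 + 5*s + 7)Y = s/(s^2 + 36) + (3*s + 15).
Divide through and combine into a single rational function.

Y(s) = (3*s^3 + 15*s^2 + 109*s + 540)/(s^4 + 5*s^3 + 43*s^2 + 180*s + 252)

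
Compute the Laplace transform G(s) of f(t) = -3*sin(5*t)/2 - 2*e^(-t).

The transform is linear, so treat each term independently.
(-2)·[L{e^(-t)} = 1/(s + 1)]; (-3/2)·[L{sin(5t)} = 5/(s^2 + 25)].

G(s) = -15/(2*(s^2 + 25)) - 2/(s + 1)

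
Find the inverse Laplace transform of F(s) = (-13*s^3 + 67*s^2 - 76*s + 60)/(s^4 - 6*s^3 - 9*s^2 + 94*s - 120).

Factor the denominator: s^4 - 6*s^3 - 9*s^2 + 94*s - 120 = (s - 5)*(s - 3)*(s - 2)*(s + 4).
Partial fraction decomposition gives [-6/(s + 4)] + [-5/(s - 5)] + [-6/(s - 3)] + [4/(s - 2)].
Invert each term: -6/(s + 4) ↔ -6e^(-4t); -5/(s - 5) ↔ -5e^(5t); -6/(s - 3) ↔ -6e^(3t); 4/(s - 2) ↔ 4e^(2t).

-5*exp(5*t) - 6*exp(3*t) + 4*exp(2*t) - 6*exp(-4*t)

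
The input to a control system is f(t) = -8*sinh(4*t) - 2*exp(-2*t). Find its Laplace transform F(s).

F(s) = -32/(s^2 - 16) - 2/(s + 2)

By linearity of the Laplace transform, transform each term separately.
(-2)·[L{e^(-2t)} = 1/(s + 2)]; (-8)·[L{sinh(4t)} = 4/(s^2 - 16)].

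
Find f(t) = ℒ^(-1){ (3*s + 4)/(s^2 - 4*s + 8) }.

Complete the square in the denominator: s^2 - 4*s + 8 = (s - 2)^2 + 2^2.
Split the numerator to match: 3*s + 4 = 3·(s - 2) + 5·2.
Invert each term: 3·(s - 2)/((s - 2)^2 + 4) ↔ 3e^(2t)cos(2t); 5·2/((s - 2)^2 + 4) ↔ 5e^(2t)sin(2t).

f(t) = 5*exp(2*t)*sin(2*t) + 3*exp(2*t)*cos(2*t)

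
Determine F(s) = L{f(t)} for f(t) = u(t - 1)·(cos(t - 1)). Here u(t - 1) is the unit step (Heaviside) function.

F(s) = s*exp(-s)/(s^2 + 1)

By the second shifting theorem, L{u(t - c)·g(t - c)} = e^(-cs)·G(s) with c = 1 and G(s) = L{g(t)}.
L{cos(t)} = s/(s^2 + 1).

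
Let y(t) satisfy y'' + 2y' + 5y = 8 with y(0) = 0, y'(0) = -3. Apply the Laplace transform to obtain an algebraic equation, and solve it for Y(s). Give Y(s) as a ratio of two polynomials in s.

Laplace-transform each side.
Using L{y''} = s^2 Y - s·y(0) - y'(0) and L{y'} = sY - y(0), with y(0) = 0, y'(0) = -3, the left side becomes (s^2 + 2*s + 5)Y - (-3).
The right side is L{8} = 8/s.
So (s^2 + 2*s + 5)Y = 8/s + (-3).
Isolate Y and clear denominators.

Y(s) = (-3*s + 8)/(s^3 + 2*s^2 + 5*s)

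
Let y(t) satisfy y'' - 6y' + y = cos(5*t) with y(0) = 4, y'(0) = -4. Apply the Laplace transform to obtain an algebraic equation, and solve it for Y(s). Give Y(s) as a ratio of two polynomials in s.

Apply the Laplace transform to the equation.
The derivative rules (L{y''} = s^2 Y - s·y(0) - y'(0) and L{y'} = sY - y(0), with y(0) = 4, y'(0) = -4) turn the left side into (s^2 - 6*s + 1)Y - (4*s - 28).
The right side is L{cos(5*t)} = s/(s^2 + 25).
So (s^2 - 6*s + 1)Y = s/(s^2 + 25) + (4*s - 28).
Isolate Y and clear denominators.

Y(s) = (4*s^3 - 28*s^2 + 101*s - 700)/(s^4 - 6*s^3 + 26*s^2 - 150*s + 25)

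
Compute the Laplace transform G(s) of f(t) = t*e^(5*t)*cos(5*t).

G(s) = s*(s - 10)/(s^2 - 10*s + 50)^2

L{cos(5t)} = s/(s^2 + 25).
Multiplying by e^(5t) shifts s → s - 5, so L{e^(5*t)*cos(5*t)} = (s - 5)/((s - 5)^2 + 25).
Then apply L{t·g(t)} = -d/ds[H(s)] with H(s) = (s - 5)/((s - 5)^2 + 25):
differentiating 1 time and applying the sign gives s*(s - 10)/(s^2 - 10*s + 50)^2.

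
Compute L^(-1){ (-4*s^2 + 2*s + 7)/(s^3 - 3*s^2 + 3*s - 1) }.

Factor the denominator: s^3 - 3*s^2 + 3*s - 1 = (s - 1)^3.
Partial fraction decomposition gives [-4/(s - 1)] + [-6/(s - 1)^2] + [5/(s - 1)^3].
Invert each term: -4/(s - 1) ↔ -4e^(t); -6/(s - 1)^2 ↔ -6t·e^(t); 5/(s - 1)^3 ↔ (5/2)t^2·e^(t).

5*t^2*exp(t)/2 - 6*t*exp(t) - 4*exp(t)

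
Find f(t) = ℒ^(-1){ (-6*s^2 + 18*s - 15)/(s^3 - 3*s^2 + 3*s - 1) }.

f(t) = -3*t^2*exp(t)/2 + 6*t*exp(t) - 6*exp(t)

Factor the denominator: s^3 - 3*s^2 + 3*s - 1 = (s - 1)^3.
Partial fraction decomposition gives [-6/(s - 1)] + [6/(s - 1)^2] + [-3/(s - 1)^3].
Invert each term: -6/(s - 1) ↔ -6e^(t); 6/(s - 1)^2 ↔ 6t·e^(t); -3/(s - 1)^3 ↔ (-3/2)t^2·e^(t).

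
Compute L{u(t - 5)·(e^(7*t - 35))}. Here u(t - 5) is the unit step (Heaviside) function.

exp(-5*s)/(s - 7)

By the second shifting theorem, L{u(t - c)·g(t - c)} = e^(-cs)·H(s) with c = 5 and H(s) = L{g(t)}.
L{e^(7t)} = 1/(s - 7).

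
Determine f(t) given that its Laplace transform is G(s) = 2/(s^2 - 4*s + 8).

Rewrite the denominator: s^2 - 4*s + 8 = (s - 2)^2 + 4.
The form in (s - 2) signals a first-shifting-theorem factor e^(2t).
Since L{sin(2t)} = 2/(s^2 + 4), the inverse is exp(2*t)*sin(2*t).

f(t) = exp(2*t)*sin(2*t)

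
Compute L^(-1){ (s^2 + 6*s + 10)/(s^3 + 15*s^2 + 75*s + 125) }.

5*t^2*exp(-5*t)/2 - 4*t*exp(-5*t) + exp(-5*t)

Factor the denominator: s^3 + 15*s^2 + 75*s + 125 = (s + 5)^3.
Partial fraction decomposition gives [1/(s + 5)] + [-4/(s + 5)^2] + [5/(s + 5)^3].
Invert each term: 1/(s + 5) ↔ e^(-5t); -4/(s + 5)^2 ↔ -4t·e^(-5t); 5/(s + 5)^3 ↔ (5/2)t^2·e^(-5t).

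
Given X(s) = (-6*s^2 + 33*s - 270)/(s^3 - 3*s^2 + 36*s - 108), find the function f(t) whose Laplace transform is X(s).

Factor the denominator: s^3 - 3*s^2 + 36*s - 108 = (s - 3)*(s^2 + 36).
Partial fraction decomposition gives [-5/(s - 3)] + [-s/(s^2 + 36)] + [30/(s^2 + 36)].
Invert each term: -5/(s - 3) ↔ -5e^(3t); -1·s/(s^2 + 36) ↔ -cos(6t); 5·6/(s^2 + 36) ↔ 5sin(6t).

f(t) = -5*exp(3*t) + 5*sin(6*t) - cos(6*t)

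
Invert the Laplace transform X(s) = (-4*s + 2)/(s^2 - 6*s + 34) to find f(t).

Complete the square in the denominator: s^2 - 6*s + 34 = (s - 3)^2 + 5^2.
Split the numerator to match: -4*s + 2 = -4·(s - 3) - 2·5.
Invert each term: -4·(s - 3)/((s - 3)^2 + 25) ↔ -4e^(3t)cos(5t); -2·5/((s - 3)^2 + 25) ↔ -2e^(3t)sin(5t).

f(t) = -2*exp(3*t)*sin(5*t) - 4*exp(3*t)*cos(5*t)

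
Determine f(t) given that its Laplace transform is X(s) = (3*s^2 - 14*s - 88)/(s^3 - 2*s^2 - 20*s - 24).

f(t) = 6*t*exp(-2*t) - exp(6*t) + 4*exp(-2*t)

Factor the denominator: s^3 - 2*s^2 - 20*s - 24 = (s - 6)*(s + 2)^2.
Partial fraction decomposition gives [4/(s + 2)] + [6/(s + 2)^2] + [-1/(s - 6)].
Invert each term: 4/(s + 2) ↔ 4e^(-2t); 6/(s + 2)^2 ↔ 6t·e^(-2t); -1/(s - 6) ↔ -e^(6t).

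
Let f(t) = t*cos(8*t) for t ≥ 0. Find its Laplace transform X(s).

L{cos(8t)} = s/(s^2 + 64).
Then apply L{t·g(t)} = -d/ds[G(s)] with G(s) = s/(s^2 + 64):
differentiating 1 time and applying the sign gives (s - 8)*(s + 8)/(s^2 + 64)^2.

X(s) = (s - 8)*(s + 8)/(s^2 + 64)^2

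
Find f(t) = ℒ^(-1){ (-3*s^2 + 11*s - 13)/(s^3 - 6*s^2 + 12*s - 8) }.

Factor the denominator: s^3 - 6*s^2 + 12*s - 8 = (s - 2)^3.
Partial fraction decomposition gives [-3/(s - 2)] + [-1/(s - 2)^2] + [-3/(s - 2)^3].
Invert each term: -3/(s - 2) ↔ -3e^(2t); -1/(s - 2)^2 ↔ -t·e^(2t); -3/(s - 2)^3 ↔ (-3/2)t^2·e^(2t).

f(t) = -3*t^2*exp(2*t)/2 - t*exp(2*t) - 3*exp(2*t)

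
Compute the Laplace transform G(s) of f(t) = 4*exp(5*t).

G(s) = 4/(s - 5)

L{4} = 4/s.
By the first shifting theorem, multiplying by e^(5t) replaces s with s - 5.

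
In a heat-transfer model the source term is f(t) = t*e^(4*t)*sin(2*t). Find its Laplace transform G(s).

L{sin(2t)} = 2/(s^2 + 4).
Multiplying by e^(4t) shifts s → s - 4, so L{e^(4*t)*sin(2*t)} = 2/((s - 4)^2 + 4).
Then apply L{t·g(t)} = -d/ds[H(s)] with H(s) = 2/((s - 4)^2 + 4):
differentiating 1 time and applying the sign gives 4*(s - 4)/(s^2 - 8*s + 20)^2.

G(s) = 4*(s - 4)/(s^2 - 8*s + 20)^2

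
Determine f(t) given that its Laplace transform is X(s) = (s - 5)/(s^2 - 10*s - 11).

f(t) = exp(5*t)*cosh(6*t)

Rewrite the denominator: s^2 - 10*s - 11 = (s - 5)^2 - 36.
The form in (s - 5) signals a first-shifting-theorem factor e^(5t).
Since L{cosh(6t)} = s/(s^2 - 36), the inverse is e^(5*t)*cosh(6*t).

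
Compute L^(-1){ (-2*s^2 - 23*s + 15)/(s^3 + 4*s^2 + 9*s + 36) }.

-sin(3*t) - 5*cos(3*t) + 3*exp(-4*t)

Factor the denominator: s^3 + 4*s^2 + 9*s + 36 = (s + 4)*(s^2 + 9).
Partial fraction decomposition gives [3/(s + 4)] + [-5*s/(s^2 + 9)] + [-3/(s^2 + 9)].
Invert each term: 3/(s + 4) ↔ 3e^(-4t); -5·s/(s^2 + 9) ↔ -5cos(3t); -1·3/(s^2 + 9) ↔ -sin(3t).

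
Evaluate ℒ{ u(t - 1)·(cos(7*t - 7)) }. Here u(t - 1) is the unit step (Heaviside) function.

By the second shifting theorem, L{u(t - c)·g(t - c)} = e^(-cs)·G(s) with c = 1 and G(s) = L{g(t)}.
L{cos(7t)} = s/(s^2 + 49).

s*exp(-s)/(s^2 + 49)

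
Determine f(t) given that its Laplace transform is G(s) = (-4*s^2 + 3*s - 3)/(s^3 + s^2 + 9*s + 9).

Factor the denominator: s^3 + s^2 + 9*s + 9 = (s + 1)*(s^2 + 9).
Partial fraction decomposition gives [-1/(s + 1)] + [-3*s/(s^2 + 9)] + [6/(s^2 + 9)].
Invert each term: -1/(s + 1) ↔ -e^(-t); -3·s/(s^2 + 9) ↔ -3cos(3t); 2·3/(s^2 + 9) ↔ 2sin(3t).

f(t) = 2*sin(3*t) - 3*cos(3*t) - exp(-t)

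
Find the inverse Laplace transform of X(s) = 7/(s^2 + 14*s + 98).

Rewrite the denominator: s^2 + 14*s + 98 = (s + 7)^2 + 49.
The form in (s + 7) signals a first-shifting-theorem factor e^(-7t).
Since L{sin(7t)} = 7/(s^2 + 49), the inverse is e^(-7*t)*sin(7*t).

exp(-7*t)*sin(7*t)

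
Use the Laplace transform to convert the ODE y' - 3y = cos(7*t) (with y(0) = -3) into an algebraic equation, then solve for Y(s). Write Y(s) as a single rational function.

Laplace-transform each side.
With L{y'} = sY - y(0) = sY - (-3): the LHS transforms to (s - 3)Y - (-3).
The right side is L{cos(7*t)} = s/(s^2 + 49).
So (s - 3)Y = s/(s^2 + 49) + (-3).
Solve for Y(s) and write it as one ratio of polynomials.

Y(s) = (-3*s^2 + s - 147)/(s^3 - 3*s^2 + 49*s - 147)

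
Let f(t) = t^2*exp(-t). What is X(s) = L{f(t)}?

X(s) = 2/(s + 1)^3

L{e^(-t)} = 1/(s + 1).
Then apply L{t^2·g(t)} = (-1)^2 d^2/ds^2[G(s)] with G(s) = 1/(s + 1):
differentiating 2 times and applying the sign gives 2/(s + 1)^3.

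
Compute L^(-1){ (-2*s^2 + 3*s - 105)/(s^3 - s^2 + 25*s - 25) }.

Factor the denominator: s^3 - s^2 + 25*s - 25 = (s - 1)*(s^2 + 25).
Partial fraction decomposition gives [-4/(s - 1)] + [2*s/(s^2 + 25)] + [5/(s^2 + 25)].
Invert each term: -4/(s - 1) ↔ -4e^(t); 2·s/(s^2 + 25) ↔ 2cos(5t); 1·5/(s^2 + 25) ↔ sin(5t).

-4*exp(t) + sin(5*t) + 2*cos(5*t)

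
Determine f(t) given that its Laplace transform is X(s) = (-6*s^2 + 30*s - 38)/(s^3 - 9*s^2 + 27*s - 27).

Factor the denominator: s^3 - 9*s^2 + 27*s - 27 = (s - 3)^3.
Partial fraction decomposition gives [-6/(s - 3)] + [-6/(s - 3)^2] + [-2/(s - 3)^3].
Invert each term: -6/(s - 3) ↔ -6e^(3t); -6/(s - 3)^2 ↔ -6t·e^(3t); -2/(s - 3)^3 ↔ (-1)t^2·e^(3t).

f(t) = -t^2*exp(3*t) - 6*t*exp(3*t) - 6*exp(3*t)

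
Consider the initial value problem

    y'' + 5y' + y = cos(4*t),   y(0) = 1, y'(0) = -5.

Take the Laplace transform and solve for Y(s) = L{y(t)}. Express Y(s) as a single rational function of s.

Y(s) = (s^3 + 17*s)/(s^4 + 5*s^3 + 17*s^2 + 80*s + 16)

Transform both sides with L{·}.
The derivative rules (L{y''} = s^2 Y - s·y(0) - y'(0) and L{y'} = sY - y(0), with y(0) = 1, y'(0) = -5) turn the left side into (s^2 + 5*s + 1)Y - (s).
The right side is L{cos(4*t)} = s/(s^2 + 16).
So (s^2 + 5*s + 1)Y = s/(s^2 + 16) + (s).
Divide through and combine into a single rational function.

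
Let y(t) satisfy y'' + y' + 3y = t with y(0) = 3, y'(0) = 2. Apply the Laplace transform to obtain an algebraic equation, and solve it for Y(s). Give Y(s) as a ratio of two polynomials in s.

Transform both sides with L{·}.
With L{y''} = s^2 Y - s·y(0) - y'(0) and L{y'} = sY - y(0), with y(0) = 3, y'(0) = 2: the LHS transforms to (s^2 + s + 3)Y - (3*s + 5).
The right side is L{t} = s^(-2).
So (s^2 + s + 3)Y = s^(-2) + (3*s + 5).
Divide through and combine into a single rational function.

Y(s) = (3*s^3 + 5*s^2 + 1)/(s^4 + s^3 + 3*s^2)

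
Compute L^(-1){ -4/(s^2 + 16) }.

-sin(4*t)

Since L{sin(4t)} = 4/(s^2 + 16), the inverse is sin(4*t), scaled by -1.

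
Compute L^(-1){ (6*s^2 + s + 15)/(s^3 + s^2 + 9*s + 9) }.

Factor the denominator: s^3 + s^2 + 9*s + 9 = (s + 1)*(s^2 + 9).
Partial fraction decomposition gives [2/(s + 1)] + [4*s/(s^2 + 9)] + [-3/(s^2 + 9)].
Invert each term: 2/(s + 1) ↔ 2e^(-t); 4·s/(s^2 + 9) ↔ 4cos(3t); -1·3/(s^2 + 9) ↔ -sin(3t).

-sin(3*t) + 4*cos(3*t) + 2*exp(-t)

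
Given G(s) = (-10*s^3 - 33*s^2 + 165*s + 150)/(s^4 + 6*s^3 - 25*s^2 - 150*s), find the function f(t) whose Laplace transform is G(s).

f(t) = -2*exp(5*t) - 1 - 5*exp(-5*t) - 2*exp(-6*t)

Factor the denominator: s^4 + 6*s^3 - 25*s^2 - 150*s = s*(s - 5)*(s + 5)*(s + 6).
Partial fraction decomposition gives [-2/(s + 6)] + [-1/s] + [-5/(s + 5)] + [-2/(s - 5)].
Invert each term: -2/(s + 6) ↔ -2e^(-6t); -1/(s - 0) ↔ -e^(0t); -5/(s + 5) ↔ -5e^(-5t); -2/(s - 5) ↔ -2e^(5t).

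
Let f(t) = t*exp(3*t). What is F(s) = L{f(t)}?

F(s) = (s - 3)^(-2)

L{e^(3t)} = 1/(s - 3).
Then apply L{t·g(t)} = -d/ds[G(s)] with G(s) = 1/(s - 3):
differentiating 1 time and applying the sign gives (s - 3)^(-2).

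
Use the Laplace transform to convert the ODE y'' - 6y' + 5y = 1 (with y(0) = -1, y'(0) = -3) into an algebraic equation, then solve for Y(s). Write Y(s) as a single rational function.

Transform both sides with L{·}.
With L{y''} = s^2 Y - s·y(0) - y'(0) and L{y'} = sY - y(0), with y(0) = -1, y'(0) = -3: the LHS transforms to (s^2 - 6*s + 5)Y - (-s + 3).
The right side is L{1} = 1/s.
So (s^2 - 6*s + 5)Y = 1/s + (-s + 3).
Isolate Y and clear denominators.

Y(s) = (-s^2 + 3*s + 1)/(s^3 - 6*s^2 + 5*s)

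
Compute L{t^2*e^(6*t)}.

L{e^(6t)} = 1/(s - 6).
Then apply L{t^2·g(t)} = (-1)^2 d^2/ds^2[G(s)] with G(s) = 1/(s - 6):
differentiating 2 times and applying the sign gives 2/(s - 6)^3.

2/(s - 6)^3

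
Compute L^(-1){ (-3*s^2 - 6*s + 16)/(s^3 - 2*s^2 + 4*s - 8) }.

Factor the denominator: s^3 - 2*s^2 + 4*s - 8 = (s - 2)*(s^2 + 4).
Partial fraction decomposition gives [-1/(s - 2)] + [-2*s/(s^2 + 4)] + [-10/(s^2 + 4)].
Invert each term: -1/(s - 2) ↔ -e^(2t); -2·s/(s^2 + 4) ↔ -2cos(2t); -5·2/(s^2 + 4) ↔ -5sin(2t).

-exp(2*t) - 5*sin(2*t) - 2*cos(2*t)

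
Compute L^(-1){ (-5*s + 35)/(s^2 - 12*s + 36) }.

Factor the denominator: s^2 - 12*s + 36 = (s - 6)^2.
Partial fraction decomposition gives [-5/(s - 6)] + [5/(s - 6)^2].
Invert each term: -5/(s - 6) ↔ -5e^(6t); 5/(s - 6)^2 ↔ 5t·e^(6t).

5*t*exp(6*t) - 5*exp(6*t)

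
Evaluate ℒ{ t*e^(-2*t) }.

(s + 2)^(-2)

L{e^(-2t)} = 1/(s + 2).
Then apply L{t·g(t)} = -d/ds[H(s)] with H(s) = 1/(s + 2):
differentiating 1 time and applying the sign gives (s + 2)^(-2).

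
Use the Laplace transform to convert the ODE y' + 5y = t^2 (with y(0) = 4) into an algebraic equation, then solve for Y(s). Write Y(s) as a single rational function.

Apply the Laplace transform to the equation.
Using L{y'} = sY - y(0) = sY - 4, the left side becomes (s + 5)Y - (4).
The right side is L{t^2} = 2/s^3.
So (s + 5)Y = 2/s^3 + (4).
Isolate Y and clear denominators.

Y(s) = (4*s^3 + 2)/(s^4 + 5*s^3)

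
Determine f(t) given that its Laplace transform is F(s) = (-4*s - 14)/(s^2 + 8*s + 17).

f(t) = 2*exp(-4*t)*sin(t) - 4*exp(-4*t)*cos(t)

Complete the square in the denominator: s^2 + 8*s + 17 = (s + 4)^2 + 1^2.
Split the numerator to match: -4*s - 14 = -4·(s + 4) + 2·1.
Invert each term: -4·(s + 4)/((s + 4)^2 + 1) ↔ -4e^(-4t)cos(t); 2·1/((s + 4)^2 + 1) ↔ 2e^(-4t)sin(t).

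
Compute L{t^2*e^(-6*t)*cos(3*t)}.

L{cos(3t)} = s/(s^2 + 9).
Multiplying by e^(-6t) shifts s → s + 6, so L{e^(-6*t)*cos(3*t)} = (s + 6)/((s + 6)^2 + 9).
Then apply L{t^2·g(t)} = (-1)^2 d^2/ds^2[H(s)] with H(s) = (s + 6)/((s + 6)^2 + 9):
differentiating 2 times and applying the sign gives 2*(s + 6)*(s^2 + 12*s + 9)/(s^2 + 12*s + 45)^3.

2*(s + 6)*(s^2 + 12*s + 9)/(s^2 + 12*s + 45)^3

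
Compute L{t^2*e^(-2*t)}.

2/(s + 2)^3

L{e^(-2t)} = 1/(s + 2).
Then apply L{t^2·g(t)} = (-1)^2 d^2/ds^2[G(s)] with G(s) = 1/(s + 2):
differentiating 2 times and applying the sign gives 2/(s + 2)^3.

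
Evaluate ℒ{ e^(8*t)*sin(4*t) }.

L{sin(4t)} = 4/(s^2 + 16).
By the first shifting theorem, multiplying by e^(8t) replaces s with s - 8.

4/((s - 8)^2 + 16)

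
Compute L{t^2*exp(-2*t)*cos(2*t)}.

L{cos(2t)} = s/(s^2 + 4).
Multiplying by e^(-2t) shifts s → s + 2, so L{exp(-2*t)*cos(2*t)} = (s + 2)/((s + 2)^2 + 4).
Then apply L{t^2·g(t)} = (-1)^2 d^2/ds^2[G(s)] with G(s) = (s + 2)/((s + 2)^2 + 4):
differentiating 2 times and applying the sign gives 2*(s + 2)*(s^2 + 4*s - 8)/(s^2 + 4*s + 8)^3.

2*(s + 2)*(s^2 + 4*s - 8)/(s^2 + 4*s + 8)^3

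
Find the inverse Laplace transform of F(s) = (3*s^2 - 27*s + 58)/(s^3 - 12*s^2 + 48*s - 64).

Factor the denominator: s^3 - 12*s^2 + 48*s - 64 = (s - 4)^3.
Partial fraction decomposition gives [3/(s - 4)] + [-3/(s - 4)^2] + [-2/(s - 4)^3].
Invert each term: 3/(s - 4) ↔ 3e^(4t); -3/(s - 4)^2 ↔ -3t·e^(4t); -2/(s - 4)^3 ↔ (-1)t^2·e^(4t).

-t^2*exp(4*t) - 3*t*exp(4*t) + 3*exp(4*t)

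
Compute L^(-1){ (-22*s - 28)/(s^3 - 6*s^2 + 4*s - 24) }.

-4*exp(6*t) + sin(2*t) + 4*cos(2*t)

Factor the denominator: s^3 - 6*s^2 + 4*s - 24 = (s - 6)*(s^2 + 4).
Partial fraction decomposition gives [-4/(s - 6)] + [4*s/(s^2 + 4)] + [2/(s^2 + 4)].
Invert each term: -4/(s - 6) ↔ -4e^(6t); 4·s/(s^2 + 4) ↔ 4cos(2t); 1·2/(s^2 + 4) ↔ sin(2t).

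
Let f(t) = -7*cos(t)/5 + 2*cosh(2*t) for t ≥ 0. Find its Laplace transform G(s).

G(s) = -7*s/(5*(s^2 + 1)) + 2*s/(s^2 - 4)

Apply the Laplace transform termwise.
(2)·[L{cosh(2t)} = s/(s^2 - 4)]; (-7/5)·[L{cos(t)} = s/(s^2 + 1)].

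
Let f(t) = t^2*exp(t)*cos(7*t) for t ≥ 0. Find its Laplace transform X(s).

L{cos(7t)} = s/(s^2 + 49).
Multiplying by e^(t) shifts s → s - 1, so L{exp(t)*cos(7*t)} = (s - 1)/((s - 1)^2 + 49).
Then apply L{t^2·g(t)} = (-1)^2 d^2/ds^2[G(s)] with G(s) = (s - 1)/((s - 1)^2 + 49):
differentiating 2 times and applying the sign gives 2*(s - 1)*(s^2 - 2*s - 146)/(s^2 - 2*s + 50)^3.

X(s) = 2*(s - 1)*(s^2 - 2*s - 146)/(s^2 - 2*s + 50)^3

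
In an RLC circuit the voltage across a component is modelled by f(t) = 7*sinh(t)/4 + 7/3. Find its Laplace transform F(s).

F(s) = 7/(4*(s^2 - 1)) + 7/(3*s)

The transform is linear, so treat each term independently.
(7/4)·[L{sinh(t)} = 1/(s^2 - 1)]; L{7/3} = (7/3)/s.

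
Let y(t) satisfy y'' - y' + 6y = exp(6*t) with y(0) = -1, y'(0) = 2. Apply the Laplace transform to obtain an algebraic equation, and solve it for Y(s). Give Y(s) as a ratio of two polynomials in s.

Y(s) = (-s^2 + 9*s - 17)/(s^3 - 7*s^2 + 12*s - 36)

Take the Laplace transform of both sides.
Using L{y''} = s^2 Y - s·y(0) - y'(0) and L{y'} = sY - y(0), with y(0) = -1, y'(0) = 2, the left side becomes (s^2 - s + 6)Y - (-s + 3).
The right side is L{exp(6*t)} = 1/(s - 6).
So (s^2 - s + 6)Y = 1/(s - 6) + (-s + 3).
Divide through and combine into a single rational function.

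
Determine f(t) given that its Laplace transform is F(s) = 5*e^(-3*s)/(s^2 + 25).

f(t) = Heaviside(t - 3)*(sin(5*t - 15))

The factor e^(-3s) signals a time shift by c = 3 (second shifting theorem).
L{sin(5t)} = 5/(s^2 + 25), so L^-1{5/(s^2 + 25)} = sin(5*t).
Hence the inverse is u(t - 3) times that function evaluated at t - 3.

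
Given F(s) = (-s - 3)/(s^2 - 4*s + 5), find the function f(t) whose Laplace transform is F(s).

f(t) = -5*exp(2*t)*sin(t) - exp(2*t)*cos(t)

Complete the square in the denominator: s^2 - 4*s + 5 = (s - 2)^2 + 1^2.
Split the numerator to match: -s - 3 = -1·(s - 2) - 5·1.
Invert each term: -1·(s - 2)/((s - 2)^2 + 1) ↔ -e^(2t)cos(t); -5·1/((s - 2)^2 + 1) ↔ -5e^(2t)sin(t).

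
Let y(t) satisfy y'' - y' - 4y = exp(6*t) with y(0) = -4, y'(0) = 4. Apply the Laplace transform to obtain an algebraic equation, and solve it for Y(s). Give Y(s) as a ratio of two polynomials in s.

Y(s) = (-4*s^2 + 32*s - 47)/(s^3 - 7*s^2 + 2*s + 24)

Apply the Laplace transform to the equation.
The derivative rules (L{y''} = s^2 Y - s·y(0) - y'(0) and L{y'} = sY - y(0), with y(0) = -4, y'(0) = 4) turn the left side into (s^2 - s - 4)Y - (-4*s + 8).
The right side is L{exp(6*t)} = 1/(s - 6).
So (s^2 - s - 4)Y = 1/(s - 6) + (-4*s + 8).
Divide through and combine into a single rational function.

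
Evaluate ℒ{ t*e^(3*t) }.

(s - 3)^(-2)

L{e^(3t)} = 1/(s - 3).
Then apply L{t·g(t)} = -d/ds[H(s)] with H(s) = 1/(s - 3):
differentiating 1 time and applying the sign gives (s - 3)^(-2).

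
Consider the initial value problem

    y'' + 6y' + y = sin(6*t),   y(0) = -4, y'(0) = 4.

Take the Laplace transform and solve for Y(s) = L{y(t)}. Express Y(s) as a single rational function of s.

Transform both sides with L{·}.
The derivative rules (L{y''} = s^2 Y - s·y(0) - y'(0) and L{y'} = sY - y(0), with y(0) = -4, y'(0) = 4) turn the left side into (s^2 + 6*s + 1)Y - (-4*s - 20).
The right side is L{sin(6*t)} = 6/(s^2 + 36).
So (s^2 + 6*s + 1)Y = 6/(s^2 + 36) + (-4*s - 20).
Isolate Y and clear denominators.

Y(s) = (-4*s^3 - 20*s^2 - 144*s - 714)/(s^4 + 6*s^3 + 37*s^2 + 216*s + 36)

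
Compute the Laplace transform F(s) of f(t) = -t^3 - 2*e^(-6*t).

F(s) = -2/(s + 6) - 6/s^4

Apply the Laplace transform termwise.
(-1)·[L{t^3} = 3!/s^4 = 6/s^4]; (-2)·[L{e^(-6t)} = 1/(s + 6)].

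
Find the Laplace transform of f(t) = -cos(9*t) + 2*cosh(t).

The transform is linear, so treat each term independently.
(-1)·[L{cos(9t)} = s/(s^2 + 81)]; (2)·[L{cosh(t)} = s/(s^2 - 1)].

-s/(s^2 + 81) + 2*s/(s^2 - 1)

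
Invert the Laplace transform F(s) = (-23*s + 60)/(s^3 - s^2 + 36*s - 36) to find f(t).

f(t) = exp(t) - 4*sin(6*t) - cos(6*t)

Factor the denominator: s^3 - s^2 + 36*s - 36 = (s - 1)*(s^2 + 36).
Partial fraction decomposition gives [1/(s - 1)] + [-s/(s^2 + 36)] + [-24/(s^2 + 36)].
Invert each term: 1/(s - 1) ↔ e^(t); -1·s/(s^2 + 36) ↔ -cos(6t); -4·6/(s^2 + 36) ↔ -4sin(6t).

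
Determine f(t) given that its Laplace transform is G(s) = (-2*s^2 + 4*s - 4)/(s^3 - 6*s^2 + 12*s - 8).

Factor the denominator: s^3 - 6*s^2 + 12*s - 8 = (s - 2)^3.
Partial fraction decomposition gives [-2/(s - 2)] + [-4/(s - 2)^2] + [-4/(s - 2)^3].
Invert each term: -2/(s - 2) ↔ -2e^(2t); -4/(s - 2)^2 ↔ -4t·e^(2t); -4/(s - 2)^3 ↔ (-2)t^2·e^(2t).

f(t) = -2*t^2*exp(2*t) - 4*t*exp(2*t) - 2*exp(2*t)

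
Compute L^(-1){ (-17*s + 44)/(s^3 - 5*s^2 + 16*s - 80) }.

Factor the denominator: s^3 - 5*s^2 + 16*s - 80 = (s - 5)*(s^2 + 16).
Partial fraction decomposition gives [-1/(s - 5)] + [s/(s^2 + 16)] + [-12/(s^2 + 16)].
Invert each term: -1/(s - 5) ↔ -e^(5t); 1·s/(s^2 + 16) ↔ cos(4t); -3·4/(s^2 + 16) ↔ -3sin(4t).

-exp(5*t) - 3*sin(4*t) + cos(4*t)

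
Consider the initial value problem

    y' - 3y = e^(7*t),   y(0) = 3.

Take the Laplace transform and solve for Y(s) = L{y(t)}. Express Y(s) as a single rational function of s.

Y(s) = (3*s - 20)/(s^2 - 10*s + 21)

Apply the Laplace transform to the equation.
The derivative rules (L{y'} = sY - y(0) = sY - 3) turn the left side into (s - 3)Y - (3).
The right side is L{e^(7*t)} = 1/(s - 7).
So (s - 3)Y = 1/(s - 7) + (3).
Isolate Y and clear denominators.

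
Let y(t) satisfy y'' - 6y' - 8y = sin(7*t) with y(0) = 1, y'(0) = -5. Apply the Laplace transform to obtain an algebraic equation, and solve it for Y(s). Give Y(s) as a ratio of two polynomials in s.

Laplace-transform each side.
Using L{y''} = s^2 Y - s·y(0) - y'(0) and L{y'} = sY - y(0), with y(0) = 1, y'(0) = -5, the left side becomes (s^2 - 6*s - 8)Y - (s - 11).
The right side is L{sin(7*t)} = 7/(s^2 + 49).
So (s^2 - 6*s - 8)Y = 7/(s^2 + 49) + (s - 11).
Solve for Y(s) and write it as one ratio of polynomials.

Y(s) = (s^3 - 11*s^2 + 49*s - 532)/(s^4 - 6*s^3 + 41*s^2 - 294*s - 392)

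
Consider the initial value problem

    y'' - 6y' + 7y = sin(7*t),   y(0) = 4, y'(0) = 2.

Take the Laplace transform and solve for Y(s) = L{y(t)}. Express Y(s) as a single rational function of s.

Y(s) = (4*s^3 - 22*s^2 + 196*s - 1071)/(s^4 - 6*s^3 + 56*s^2 - 294*s + 343)

Apply the Laplace transform to the equation.
Using L{y''} = s^2 Y - s·y(0) - y'(0) and L{y'} = sY - y(0), with y(0) = 4, y'(0) = 2, the left side becomes (s^2 - 6*s + 7)Y - (4*s - 22).
The right side is L{sin(7*t)} = 7/(s^2 + 49).
So (s^2 - 6*s + 7)Y = 7/(s^2 + 49) + (4*s - 22).
Solve for Y(s) and write it as one ratio of polynomials.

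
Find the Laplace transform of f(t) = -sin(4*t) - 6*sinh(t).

By linearity of the Laplace transform, transform each term separately.
(-6)·[L{sinh(t)} = 1/(s^2 - 1)]; (-1)·[L{sin(4t)} = 4/(s^2 + 16)].

-4/(s^2 + 16) - 6/(s^2 - 1)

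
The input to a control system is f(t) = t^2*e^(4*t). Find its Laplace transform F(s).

F(s) = 2/(s - 4)^3

L{e^(4t)} = 1/(s - 4).
Then apply L{t^2·g(t)} = (-1)^2 d^2/ds^2[G(s)] with G(s) = 1/(s - 4):
differentiating 2 times and applying the sign gives 2/(s - 4)^3.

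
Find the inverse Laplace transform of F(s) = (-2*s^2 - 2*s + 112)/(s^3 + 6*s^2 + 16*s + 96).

Factor the denominator: s^3 + 6*s^2 + 16*s + 96 = (s + 6)*(s^2 + 16).
Partial fraction decomposition gives [1/(s + 6)] + [-3*s/(s^2 + 16)] + [16/(s^2 + 16)].
Invert each term: 1/(s + 6) ↔ e^(-6t); -3·s/(s^2 + 16) ↔ -3cos(4t); 4·4/(s^2 + 16) ↔ 4sin(4t).

4*sin(4*t) - 3*cos(4*t) + exp(-6*t)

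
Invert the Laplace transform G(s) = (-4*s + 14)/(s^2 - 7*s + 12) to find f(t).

f(t) = -2*exp(4*t) - 2*exp(3*t)

Factor the denominator: s^2 - 7*s + 12 = (s - 4)*(s - 3).
Partial fraction decomposition gives [-2/(s - 3)] + [-2/(s - 4)].
Invert each term: -2/(s - 3) ↔ -2e^(3t); -2/(s - 4) ↔ -2e^(4t).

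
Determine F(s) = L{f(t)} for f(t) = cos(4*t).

F(s) = s/(s^2 + 16)

L{cos(4t)} = s/(s^2 + 16).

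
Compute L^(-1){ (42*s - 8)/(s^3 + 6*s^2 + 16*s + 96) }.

Factor the denominator: s^3 + 6*s^2 + 16*s + 96 = (s + 6)*(s^2 + 16).
Partial fraction decomposition gives [-5/(s + 6)] + [5*s/(s^2 + 16)] + [12/(s^2 + 16)].
Invert each term: -5/(s + 6) ↔ -5e^(-6t); 5·s/(s^2 + 16) ↔ 5cos(4t); 3·4/(s^2 + 16) ↔ 3sin(4t).

3*sin(4*t) + 5*cos(4*t) - 5*exp(-6*t)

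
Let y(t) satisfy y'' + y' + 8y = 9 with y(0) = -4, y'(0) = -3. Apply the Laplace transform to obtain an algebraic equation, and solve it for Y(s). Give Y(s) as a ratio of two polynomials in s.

Y(s) = (-4*s^2 - 7*s + 9)/(s^3 + s^2 + 8*s)

Transform both sides with L{·}.
With L{y''} = s^2 Y - s·y(0) - y'(0) and L{y'} = sY - y(0), with y(0) = -4, y'(0) = -3: the LHS transforms to (s^2 + s + 8)Y - (-4*s - 7).
The right side is L{9} = 9/s.
So (s^2 + s + 8)Y = 9/s + (-4*s - 7).
Solve for Y(s) and write it as one ratio of polynomials.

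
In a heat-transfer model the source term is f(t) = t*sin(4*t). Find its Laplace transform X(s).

L{sin(4t)} = 4/(s^2 + 16).
Then apply L{t·g(t)} = -d/ds[G(s)] with G(s) = 4/(s^2 + 16):
differentiating 1 time and applying the sign gives 8*s/(s^2 + 16)^2.

X(s) = 8*s/(s^2 + 16)^2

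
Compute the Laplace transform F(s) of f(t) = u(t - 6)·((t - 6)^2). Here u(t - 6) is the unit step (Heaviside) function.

By the second shifting theorem, L{u(t - c)·g(t - c)} = e^(-cs)·G(s) with c = 6 and G(s) = L{g(t)}.
L{t^2} = 2!/s^3 = 2/s^3.

F(s) = 2*exp(-6*s)/s^3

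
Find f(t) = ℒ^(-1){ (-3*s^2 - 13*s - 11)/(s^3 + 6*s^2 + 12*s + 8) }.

f(t) = 3*t^2*exp(-2*t)/2 - t*exp(-2*t) - 3*exp(-2*t)

Factor the denominator: s^3 + 6*s^2 + 12*s + 8 = (s + 2)^3.
Partial fraction decomposition gives [-3/(s + 2)] + [-1/(s + 2)^2] + [3/(s + 2)^3].
Invert each term: -3/(s + 2) ↔ -3e^(-2t); -1/(s + 2)^2 ↔ -t·e^(-2t); 3/(s + 2)^3 ↔ (3/2)t^2·e^(-2t).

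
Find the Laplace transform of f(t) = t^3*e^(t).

6/(s - 1)^4

L{t^3} = 3!/s^4 = 6/s^4.
By the first shifting theorem, multiplying by e^(t) replaces s with s - 1.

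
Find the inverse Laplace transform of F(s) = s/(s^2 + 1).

Since L{cos(t)} = s/(s^2 + 1), the inverse is cos(t).

cos(t)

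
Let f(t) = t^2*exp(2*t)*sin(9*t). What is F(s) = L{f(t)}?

F(s) = 54*(s^2 - 4*s - 23)/(s^2 - 4*s + 85)^3

L{sin(9t)} = 9/(s^2 + 81).
Multiplying by e^(2t) shifts s → s - 2, so L{exp(2*t)*sin(9*t)} = 9/((s - 2)^2 + 81).
Then apply L{t^2·g(t)} = (-1)^2 d^2/ds^2[G(s)] with G(s) = 9/((s - 2)^2 + 81):
differentiating 2 times and applying the sign gives 54*(s^2 - 4*s - 23)/(s^2 - 4*s + 85)^3.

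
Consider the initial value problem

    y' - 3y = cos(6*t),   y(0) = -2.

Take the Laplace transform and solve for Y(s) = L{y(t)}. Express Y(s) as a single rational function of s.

Laplace-transform each side.
With L{y'} = sY - y(0) = sY - (-2): the LHS transforms to (s - 3)Y - (-2).
The right side is L{cos(6*t)} = s/(s^2 + 36).
So (s - 3)Y = s/(s^2 + 36) + (-2).
Solve for Y(s) and write it as one ratio of polynomials.

Y(s) = (-2*s^2 + s - 72)/(s^3 - 3*s^2 + 36*s - 108)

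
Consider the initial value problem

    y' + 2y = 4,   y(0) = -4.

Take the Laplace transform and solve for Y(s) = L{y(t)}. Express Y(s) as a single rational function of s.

Apply the Laplace transform to the equation.
The derivative rules (L{y'} = sY - y(0) = sY - (-4)) turn the left side into (s + 2)Y - (-4).
The right side is L{4} = 4/s.
So (s + 2)Y = 4/s + (-4).
Solve for Y(s) and write it as one ratio of polynomials.

Y(s) = (-4*s + 4)/(s^2 + 2*s)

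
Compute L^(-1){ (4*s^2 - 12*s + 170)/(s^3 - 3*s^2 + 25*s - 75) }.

5*exp(3*t) - 3*sin(5*t) - cos(5*t)

Factor the denominator: s^3 - 3*s^2 + 25*s - 75 = (s - 3)*(s^2 + 25).
Partial fraction decomposition gives [5/(s - 3)] + [-s/(s^2 + 25)] + [-15/(s^2 + 25)].
Invert each term: 5/(s - 3) ↔ 5e^(3t); -1·s/(s^2 + 25) ↔ -cos(5t); -3·5/(s^2 + 25) ↔ -3sin(5t).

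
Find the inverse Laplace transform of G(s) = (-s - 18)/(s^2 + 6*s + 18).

-5*exp(-3*t)*sin(3*t) - exp(-3*t)*cos(3*t)

Complete the square in the denominator: s^2 + 6*s + 18 = (s + 3)^2 + 3^2.
Split the numerator to match: -s - 18 = -1·(s + 3) - 5·3.
Invert each term: -1·(s + 3)/((s + 3)^2 + 9) ↔ -e^(-3t)cos(3t); -5·3/((s + 3)^2 + 9) ↔ -5e^(-3t)sin(3t).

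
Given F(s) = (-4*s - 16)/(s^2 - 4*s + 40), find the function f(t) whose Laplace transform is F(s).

f(t) = -4*exp(2*t)*sin(6*t) - 4*exp(2*t)*cos(6*t)

Complete the square in the denominator: s^2 - 4*s + 40 = (s - 2)^2 + 6^2.
Split the numerator to match: -4*s - 16 = -4·(s - 2) - 4·6.
Invert each term: -4·(s - 2)/((s - 2)^2 + 36) ↔ -4e^(2t)cos(6t); -4·6/((s - 2)^2 + 36) ↔ -4e^(2t)sin(6t).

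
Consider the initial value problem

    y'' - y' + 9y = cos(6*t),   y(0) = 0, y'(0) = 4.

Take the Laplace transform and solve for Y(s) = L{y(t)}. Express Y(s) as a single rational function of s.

Laplace-transform each side.
Using L{y''} = s^2 Y - s·y(0) - y'(0) and L{y'} = sY - y(0), with y(0) = 0, y'(0) = 4, the left side becomes (s^2 - s + 9)Y - (4).
The right side is L{cos(6*t)} = s/(s^2 + 36).
So (s^2 - s + 9)Y = s/(s^2 + 36) + (4).
Divide through and combine into a single rational function.

Y(s) = (4*s^2 + s + 144)/(s^4 - s^3 + 45*s^2 - 36*s + 324)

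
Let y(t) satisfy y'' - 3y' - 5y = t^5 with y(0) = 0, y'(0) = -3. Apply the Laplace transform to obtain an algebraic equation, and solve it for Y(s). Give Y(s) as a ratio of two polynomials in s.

Apply the Laplace transform to the equation.
The derivative rules (L{y''} = s^2 Y - s·y(0) - y'(0) and L{y'} = sY - y(0), with y(0) = 0, y'(0) = -3) turn the left side into (s^2 - 3*s - 5)Y - (-3).
The right side is L{t^5} = 120/s^6.
So (s^2 - 3*s - 5)Y = 120/s^6 + (-3).
Solve for Y(s) and write it as one ratio of polynomials.

Y(s) = (-3*s^6 + 120)/(s^8 - 3*s^7 - 5*s^6)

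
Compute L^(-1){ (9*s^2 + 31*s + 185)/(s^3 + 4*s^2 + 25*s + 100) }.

3*sin(5*t) + 4*cos(5*t) + 5*exp(-4*t)

Factor the denominator: s^3 + 4*s^2 + 25*s + 100 = (s + 4)*(s^2 + 25).
Partial fraction decomposition gives [5/(s + 4)] + [4*s/(s^2 + 25)] + [15/(s^2 + 25)].
Invert each term: 5/(s + 4) ↔ 5e^(-4t); 4·s/(s^2 + 25) ↔ 4cos(5t); 3·5/(s^2 + 25) ↔ 3sin(5t).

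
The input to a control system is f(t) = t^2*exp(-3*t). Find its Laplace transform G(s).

G(s) = 2/(s + 3)^3

L{e^(-3t)} = 1/(s + 3).
Then apply L{t^2·g(t)} = (-1)^2 d^2/ds^2[H(s)] with H(s) = 1/(s + 3):
differentiating 2 times and applying the sign gives 2/(s + 3)^3.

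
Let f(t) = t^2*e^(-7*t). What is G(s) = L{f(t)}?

L{e^(-7t)} = 1/(s + 7).
Then apply L{t^2·g(t)} = (-1)^2 d^2/ds^2[H(s)] with H(s) = 1/(s + 7):
differentiating 2 times and applying the sign gives 2/(s + 7)^3.

G(s) = 2/(s + 7)^3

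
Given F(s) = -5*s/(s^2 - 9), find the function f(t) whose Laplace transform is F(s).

f(t) = -5*cosh(3*t)

Since L{cosh(3t)} = s/(s^2 - 9), the inverse is cosh(3*t), scaled by -5.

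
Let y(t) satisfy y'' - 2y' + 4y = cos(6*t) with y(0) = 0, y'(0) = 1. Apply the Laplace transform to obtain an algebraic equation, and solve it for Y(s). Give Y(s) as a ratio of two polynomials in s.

Y(s) = (s^2 + s + 36)/(s^4 - 2*s^3 + 40*s^2 - 72*s + 144)

Laplace-transform each side.
With L{y''} = s^2 Y - s·y(0) - y'(0) and L{y'} = sY - y(0), with y(0) = 0, y'(0) = 1: the LHS transforms to (s^2 - 2*s + 4)Y - (1).
The right side is L{cos(6*t)} = s/(s^2 + 36).
So (s^2 - 2*s + 4)Y = s/(s^2 + 36) + (1).
Solve for Y(s) and write it as one ratio of polynomials.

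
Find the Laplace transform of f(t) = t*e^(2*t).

L{e^(2t)} = 1/(s - 2).
Then apply L{t·g(t)} = -d/ds[G(s)] with G(s) = 1/(s - 2):
differentiating 1 time and applying the sign gives (s - 2)^(-2).

(s - 2)^(-2)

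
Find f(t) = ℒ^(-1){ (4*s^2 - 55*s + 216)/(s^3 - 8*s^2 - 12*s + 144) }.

Factor the denominator: s^3 - 8*s^2 - 12*s + 144 = (s - 6)^2*(s + 4).
Partial fraction decomposition gives [-1/(s - 6)] + [3/(s - 6)^2] + [5/(s + 4)].
Invert each term: -1/(s - 6) ↔ -e^(6t); 3/(s - 6)^2 ↔ 3t·e^(6t); 5/(s + 4) ↔ 5e^(-4t).

f(t) = 3*t*exp(6*t) - exp(6*t) + 5*exp(-4*t)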